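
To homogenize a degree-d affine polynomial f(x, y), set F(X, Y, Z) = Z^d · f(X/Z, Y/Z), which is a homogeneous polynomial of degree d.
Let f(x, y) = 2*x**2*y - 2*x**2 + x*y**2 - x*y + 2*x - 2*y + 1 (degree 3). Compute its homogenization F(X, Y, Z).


F(X, Y, Z) = 2*X**2*Y - 2*X**2*Z + X*Y**2 - X*Y*Z + 2*X*Z**2 - 2*Y*Z**2 + Z**3

deg(f) = 3.
Substitute x = X/Z, y = Y/Z into f, then multiply by Z^3.
  monomial 2·x^2·y^1 ↦ 2·X^2·Y^1·Z^0.
  monomial -2·x^2·y^0 ↦ -2·X^2·Y^0·Z^1.
  monomial 1·x^1·y^2 ↦ 1·X^1·Y^2·Z^0.
  monomial -1·x^1·y^1 ↦ -1·X^1·Y^1·Z^1.
  monomial 2·x^1·y^0 ↦ 2·X^1·Y^0·Z^2.
  monomial -2·x^0·y^1 ↦ -2·X^0·Y^1·Z^2.
  monomial 1·x^0·y^0 ↦ 1·X^0·Y^0·Z^3.
Collecting: F(X, Y, Z) = 2*X**2*Y - 2*X**2*Z + X*Y**2 - X*Y*Z + 2*X*Z**2 - 2*Y*Z**2 + Z**3.


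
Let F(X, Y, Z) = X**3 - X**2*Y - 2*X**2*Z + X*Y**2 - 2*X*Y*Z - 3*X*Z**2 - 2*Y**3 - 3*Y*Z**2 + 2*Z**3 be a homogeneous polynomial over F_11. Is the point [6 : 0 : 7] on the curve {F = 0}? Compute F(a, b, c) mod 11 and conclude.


F(6,0,7) ≡ 0 (mod 11); P is on the curve.

Evaluate F(6, 0, 7) term-by-term (mod 11).
  X**3 ↦ 1·216·1·1 = 216
  -X**2*Y ↦ -1·36·0·1 = 0
  -2*X**2*Z ↦ -2·36·1·7 = -504
  X*Y**2 ↦ 1·6·0·1 = 0
  -2*X*Y*Z ↦ -2·6·0·7 = 0
  -3*X*Z**2 ↦ -3·6·1·49 = -882
  -2*Y**3 ↦ -2·1·0·1 = 0
  -3*Y*Z**2 ↦ -3·1·0·49 = 0
  2*Z**3 ↦ 2·1·1·343 = 686
Sum: F(6, 0, 7) = (216) + (0) + (-504) + (0) + (0) + (-882) + (0) + (0) + (686) = -484.
Reducing mod 11: -484 ≡ 0 (mod 11).
Since F(a, b, c) ≡ 0 (mod 11), P lies on the curve.


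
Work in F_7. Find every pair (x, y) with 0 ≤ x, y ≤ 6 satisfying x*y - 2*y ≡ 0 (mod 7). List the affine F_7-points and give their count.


Affine F_7-points: {(0, 0), (1, 0), (2, 0), (2, 1), (2, 2), (2, 3), (2, 4), (2, 5), (2, 6), (3, 0), (4, 0), (5, 0), (6, 0)}; count = 13.

For each of the 49 pairs (x, y) ∈ F_7², evaluate f(x, y) mod 7. Record the zeros.
  x = 0: [0↦0, 1↦5, 2↦3, 3↦1, 4↦6, 5↦4, 6↦2]  zeros at y ∈ {0}
  x = 1: [0↦0, 1↦6, 2↦5, 3↦4, 4↦3, 5↦2, 6↦1]  zeros at y ∈ {0}
  x = 2: [0↦0, 1↦0, 2↦0, 3↦0, 4↦0, 5↦0, 6↦0]  zeros at y ∈ {0, 1, 2, 3, 4, 5, 6}
  x = 3: [0↦0, 1↦1, 2↦2, 3↦3, 4↦4, 5↦5, 6↦6]  zeros at y ∈ {0}
  x = 4: [0↦0, 1↦2, 2↦4, 3↦6, 4↦1, 5↦3, 6↦5]  zeros at y ∈ {0}
  x = 5: [0↦0, 1↦3, 2↦6, 3↦2, 4↦5, 5↦1, 6↦4]  zeros at y ∈ {0}
  x = 6: [0↦0, 1↦4, 2↦1, 3↦5, 4↦2, 5↦6, 6↦3]  zeros at y ∈ {0}
Collecting zeros: affine points = {(0, 0), (1, 0), (2, 0), (2, 1), (2, 2), (2, 3), (2, 4), (2, 5), (2, 6), (3, 0), (4, 0), (5, 0), (6, 0)}.
Total count |C(F_7)_aff| = 13.


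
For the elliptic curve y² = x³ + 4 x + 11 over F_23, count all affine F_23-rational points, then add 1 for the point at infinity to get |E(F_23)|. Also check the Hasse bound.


Affine points = {(1, 4), (1, 19), (2, 2), (2, 21), (3, 2), (3, 21), (5, 8), (5, 15), (8, 7), (8, 16), (10, 4), (10, 19), (11, 11), (11, 12), (12, 4), (12, 19), (13, 11), (13, 12), (16, 10), (16, 13), (17, 1), (17, 22), (18, 2), (18, 21), (19, 0), (20, 8), (20, 15), (21, 8), (21, 15), (22, 11), (22, 12)}; affine count = 31; |E(F_23)| = 32.

Discriminant check: Δ ∝ 4a³ + 27b² = 4·4³ + 27·11² = 4·64 + 27·121 ≡ 4 (mod 23). Nonzero ⇒ E is nonsingular.
For each x ∈ F_23, compute rhs = x³ + 4·x + 11 mod 23, then count y ∈ F_23 with y² ≡ rhs.
  x = 0: rhs = 11, matching y values: none (0 points).
  x = 1: rhs = 16, matching y values: 4, 19 (2 points).
  x = 2: rhs = 4, matching y values: 2, 21 (2 points).
  x = 3: rhs = 4, matching y values: 2, 21 (2 points).
  x = 4: rhs = 22, matching y values: none (0 points).
  x = 5: rhs = 18, matching y values: 8, 15 (2 points).
  x = 6: rhs = 21, matching y values: none (0 points).
  x = 7: rhs = 14, matching y values: none (0 points).
  x = 8: rhs = 3, matching y values: 7, 16 (2 points).
  x = 9: rhs = 17, matching y values: none (0 points).
  x = 10: rhs = 16, matching y values: 4, 19 (2 points).
  x = 11: rhs = 6, matching y values: 11, 12 (2 points).
  x = 12: rhs = 16, matching y values: 4, 19 (2 points).
  x = 13: rhs = 6, matching y values: 11, 12 (2 points).
  x = 14: rhs = 5, matching y values: none (0 points).
  x = 15: rhs = 19, matching y values: none (0 points).
  x = 16: rhs = 8, matching y values: 10, 13 (2 points).
  x = 17: rhs = 1, matching y values: 1, 22 (2 points).
  x = 18: rhs = 4, matching y values: 2, 21 (2 points).
  x = 19: rhs = 0, matching y values: 0 (1 points).
  x = 20: rhs = 18, matching y values: 8, 15 (2 points).
  x = 21: rhs = 18, matching y values: 8, 15 (2 points).
  x = 22: rhs = 6, matching y values: 11, 12 (2 points).
Total affine count: 31.
Full point count |E(F_23)| = 31 + 1 = 32.
Hasse bound: |32 − (23+1)| = |8| = 8 ≤ 2√23 ≈ 9.5917 ✓.


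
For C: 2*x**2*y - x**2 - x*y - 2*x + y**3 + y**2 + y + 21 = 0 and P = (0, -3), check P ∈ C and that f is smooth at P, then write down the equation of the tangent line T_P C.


Tangent line at P: x + 22*y + 66 = 0.

Step 1: f(0, -3) = 0, so P lies on C.
Step 2: partial derivatives
  f_x(x, y) = 4*x*y - 2*x - y - 2, f_y(x, y) = 2*x**2 - x + 3*y**2 + 2*y + 1.
  f_x(P) = 1, f_y(P) = 22 (gradient nonzero, so P is smooth).
Step 3: tangent line at P: 1·(x − 0) + 22·(y − -3) = 0.
Expanding: x + 22*y + 66 = 0.


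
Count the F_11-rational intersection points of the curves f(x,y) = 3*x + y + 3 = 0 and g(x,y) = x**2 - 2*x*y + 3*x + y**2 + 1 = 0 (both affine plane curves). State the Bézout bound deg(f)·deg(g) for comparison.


Common zeros: {(4, 7), (6, 1)}; count = 2; Bézout bound = 2.

deg(f) = 1, deg(g) = 2, so Bézout bound = 2.
Scan x ∈ F_11. For each x, list the y ∈ F_11 with f(x, y) ≡ 0 and those with g(x, y) ≡ 0 (mod 11); the common zeros in that column are the intersection.
  x = 0: f ≡ 0 at y ∈ {8}; g ≡ 0 at y ∈ ∅; common: ∅.
  x = 1: f ≡ 0 at y ∈ {5}; g ≡ 0 at y ∈ ∅; common: ∅.
  x = 2: f ≡ 0 at y ∈ {2}; g ≡ 0 at y ∈ {0, 4}; common: ∅.
  x = 3: f ≡ 0 at y ∈ {10}; g ≡ 0 at y ∈ {2, 4}; common: ∅.
  x = 4: f ≡ 0 at y ∈ {7}; g ≡ 0 at y ∈ {1, 7}; common: {7}.
  x = 5: f ≡ 0 at y ∈ {4}; g ≡ 0 at y ∈ ∅; common: ∅.
  x = 6: f ≡ 0 at y ∈ {1}; g ≡ 0 at y ∈ {0, 1}; common: {1}.
  x = 7: f ≡ 0 at y ∈ {9}; g ≡ 0 at y ∈ {7}; common: ∅.
  x = 8: f ≡ 0 at y ∈ {6}; g ≡ 0 at y ∈ ∅; common: ∅.
  x = 9: f ≡ 0 at y ∈ {3}; g ≡ 0 at y ∈ {2, 5}; common: ∅.
  x = 10: f ≡ 0 at y ∈ {0}; g ≡ 0 at y ∈ ∅; common: ∅.
Collecting: common zeros = {(4, 7), (6, 1)}, so the count is 2.
Comparison with the Bézout bound: 2 ≤ 2 = deg(f)·deg(g), as expected for curves with no common component (the bound is attained).


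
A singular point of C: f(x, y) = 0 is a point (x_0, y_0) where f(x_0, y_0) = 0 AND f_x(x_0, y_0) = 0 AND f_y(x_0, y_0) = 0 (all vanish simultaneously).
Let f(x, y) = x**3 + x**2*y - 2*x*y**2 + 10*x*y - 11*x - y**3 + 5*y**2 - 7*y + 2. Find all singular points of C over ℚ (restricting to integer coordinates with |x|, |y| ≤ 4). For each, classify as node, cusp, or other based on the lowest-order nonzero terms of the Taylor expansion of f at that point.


Singular points: {(-1, 2)}; classification: node.

Compute partial derivatives:
  f_x = 3*x**2 + 2*x*y - 2*y**2 + 10*y - 11.
  f_y = x**2 - 4*x*y + 10*x - 3*y**2 + 10*y - 7.
Scan x_0 ∈ {−4, ..., 4}. For each x_0, f_y(x_0, y) is a polynomial in y; find its integer roots y ∈ {−4, ..., 4}, then test f_x and f at those candidates.
  x = -4: f_y(-4, y) = -3*y**2 + 26*y - 31; no integer root y with |y| ≤ 4.
  x = -3: f_y(-3, y) = -3*y**2 + 22*y - 28; no integer root y with |y| ≤ 4.
  x = -2: f_y(-2, y) = -3*y**2 + 18*y - 23; no integer root y with |y| ≤ 4.
  x = -1: f_y(-1, y) = -3*y**2 + 14*y - 16; vanishes at y ∈ {2}. (-1, 2): f_x = 0, f = 0 — SINGULAR.
  x = 0: f_y(0, y) = -3*y**2 + 10*y - 7; vanishes at y ∈ {1}. (0, 1): f_x = -3 ≠ 0.
  x = 1: f_y(1, y) = -3*y**2 + 6*y + 4; no integer root y with |y| ≤ 4.
  x = 2: f_y(2, y) = -3*y**2 + 2*y + 17; no integer root y with |y| ≤ 4.
  x = 3: f_y(3, y) = -3*y**2 - 2*y + 32; no integer root y with |y| ≤ 4.
  x = 4: f_y(4, y) = -3*y**2 - 6*y + 49; no integer root y with |y| ≤ 4.
Only singular point on the grid: (-1, 2).
Classify: substitute x = -1 + u, y = 2 + v and expand: f = u**3 + u**2*v - u**2 - 2*u*v**2 - v**3 + v**2.
No constant or linear terms (consistent with a singular point). Quadratic part: -u**2 + v**2. Cubic part: u**3 + u**2*v - 2*u*v**2 - v**3.
The quadratic part v**2 - u**2 = (v − u)(v + u) splits into two distinct linear factors, so there are two distinct tangent lines y − 2 = ±(x − -1) — this is a node (ordinary double point).
Classification: node.


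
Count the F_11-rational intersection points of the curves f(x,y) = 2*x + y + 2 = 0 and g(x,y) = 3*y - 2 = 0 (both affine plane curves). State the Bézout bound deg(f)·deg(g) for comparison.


Common zeros: {(6, 8)}; count = 1; Bézout bound = 1.

deg(f) = 1, deg(g) = 1, so Bézout bound = 1.
Scan x ∈ F_11. For each x, list the y ∈ F_11 with f(x, y) ≡ 0 and those with g(x, y) ≡ 0 (mod 11); the common zeros in that column are the intersection.
  x = 0: f ≡ 0 at y ∈ {9}; g ≡ 0 at y ∈ {8}; common: ∅.
  x = 1: f ≡ 0 at y ∈ {7}; g ≡ 0 at y ∈ {8}; common: ∅.
  x = 2: f ≡ 0 at y ∈ {5}; g ≡ 0 at y ∈ {8}; common: ∅.
  x = 3: f ≡ 0 at y ∈ {3}; g ≡ 0 at y ∈ {8}; common: ∅.
  x = 4: f ≡ 0 at y ∈ {1}; g ≡ 0 at y ∈ {8}; common: ∅.
  x = 5: f ≡ 0 at y ∈ {10}; g ≡ 0 at y ∈ {8}; common: ∅.
  x = 6: f ≡ 0 at y ∈ {8}; g ≡ 0 at y ∈ {8}; common: {8}.
  x = 7: f ≡ 0 at y ∈ {6}; g ≡ 0 at y ∈ {8}; common: ∅.
  x = 8: f ≡ 0 at y ∈ {4}; g ≡ 0 at y ∈ {8}; common: ∅.
  x = 9: f ≡ 0 at y ∈ {2}; g ≡ 0 at y ∈ {8}; common: ∅.
  x = 10: f ≡ 0 at y ∈ {0}; g ≡ 0 at y ∈ {8}; common: ∅.
Collecting: common zeros = {(6, 8)}, so the count is 1.
Comparison with the Bézout bound: 1 ≤ 1 = deg(f)·deg(g), as expected for curves with no common component (the bound is attained).


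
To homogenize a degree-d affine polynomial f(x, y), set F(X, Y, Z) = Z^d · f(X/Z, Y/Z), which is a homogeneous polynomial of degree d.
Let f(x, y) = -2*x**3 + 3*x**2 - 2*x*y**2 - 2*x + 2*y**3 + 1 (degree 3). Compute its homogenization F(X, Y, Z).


F(X, Y, Z) = -2*X**3 + 3*X**2*Z - 2*X*Y**2 - 2*X*Z**2 + 2*Y**3 + Z**3

deg(f) = 3.
Substitute x = X/Z, y = Y/Z into f, then multiply by Z^3.
  monomial -2·x^3·y^0 ↦ -2·X^3·Y^0·Z^0.
  monomial 3·x^2·y^0 ↦ 3·X^2·Y^0·Z^1.
  monomial -2·x^1·y^2 ↦ -2·X^1·Y^2·Z^0.
  monomial -2·x^1·y^0 ↦ -2·X^1·Y^0·Z^2.
  monomial 2·x^0·y^3 ↦ 2·X^0·Y^3·Z^0.
  monomial 1·x^0·y^0 ↦ 1·X^0·Y^0·Z^3.
Collecting: F(X, Y, Z) = -2*X**3 + 3*X**2*Z - 2*X*Y**2 - 2*X*Z**2 + 2*Y**3 + Z**3.


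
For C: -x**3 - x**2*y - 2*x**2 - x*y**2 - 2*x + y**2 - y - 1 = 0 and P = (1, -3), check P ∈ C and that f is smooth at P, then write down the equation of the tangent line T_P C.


Tangent line at P: -12*x - 2*y + 6 = 0.

Step 1: f(1, -3) = 0, so P lies on C.
Step 2: partial derivatives
  f_x(x, y) = -3*x**2 - 2*x*y - 4*x - y**2 - 2, f_y(x, y) = -x**2 - 2*x*y + 2*y - 1.
  f_x(P) = -12, f_y(P) = -2 (gradient nonzero, so P is smooth).
Step 3: tangent line at P: -12·(x − 1) + -2·(y − -3) = 0.
Expanding: -12*x - 2*y + 6 = 0.


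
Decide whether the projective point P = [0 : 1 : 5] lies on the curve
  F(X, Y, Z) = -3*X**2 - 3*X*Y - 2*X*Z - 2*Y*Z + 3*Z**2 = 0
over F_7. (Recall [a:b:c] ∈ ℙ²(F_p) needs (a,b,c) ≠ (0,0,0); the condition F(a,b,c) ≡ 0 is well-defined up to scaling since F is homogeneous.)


F(0,1,5) ≡ 2 (mod 7); P is NOT on the curve.

Evaluate F(0, 1, 5) term-by-term (mod 7).
  -3*X**2 ↦ -3·0·1·1 = 0
  -3*X*Y ↦ -3·0·1·1 = 0
  -2*X*Z ↦ -2·0·1·5 = 0
  -2*Y*Z ↦ -2·1·1·5 = -10
  3*Z**2 ↦ 3·1·1·25 = 75
Sum: F(0, 1, 5) = (0) + (0) + (0) + (-10) + (75) = 65.
Reducing mod 7: 65 ≡ 2 (mod 7).
Since F(a, b, c) ≡ 2 ≠ 0 (mod 7), P does NOT lie on the curve.


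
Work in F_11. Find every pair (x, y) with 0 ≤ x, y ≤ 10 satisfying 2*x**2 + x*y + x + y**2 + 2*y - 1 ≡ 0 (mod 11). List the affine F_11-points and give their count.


Affine F_11-points: {(1, 9), (1, 10), (3, 3), (5, 6), (5, 9), (6, 0), (6, 3), (8, 6), (10, 0), (10, 10)}; count = 10.

For each of the 121 pairs (x, y) ∈ F_11², evaluate f(x, y) mod 11. Record the zeros.
  x = 0: [0↦10, 1↦2, 2↦7, 3↦3, 4↦1, 5↦1, 6↦3, 7↦7, 8↦2, 9↦10, 10↦9]  zeros at y ∈ ∅
  x = 1: [0↦2, 1↦6, 2↦1, 3↦9, 4↦8, 5↦9, 6↦1, 7↦6, 8↦2, 9↦0, 10↦0]  zeros at y ∈ {9, 10}
  x = 2: [0↦9, 1↦3, 2↦10, 3↦8, 4↦8, 5↦10, 6↦3, 7↦9, 8↦6, 9↦5, 10↦6]  zeros at y ∈ ∅
  x = 3: [0↦9, 1↦4, 2↦1, 3↦0, 4↦1, 5↦4, 6↦9, 7↦5, 8↦3, 9↦3, 10↦5]  zeros at y ∈ {3}
  x = 4: [0↦2, 1↦9, 2↦7, 3↦7, 4↦9, 5↦2, 6↦8, 7↦5, 8↦4, 9↦5, 10↦8]  zeros at y ∈ ∅
  x = 5: [0↦10, 1↦7, 2↦6, 3↦7, 4↦10, 5↦4, 6↦0, 7↦9, 8↦9, 9↦0, 10↦4]  zeros at y ∈ {6, 9}
  x = 6: [0↦0, 1↦9, 2↦9, 3↦0, 4↦4, 5↦10, 6↦7, 7↦6, 8↦7, 9↦10, 10↦4]  zeros at y ∈ {0, 3}
  x = 7: [0↦5, 1↦4, 2↦5, 3↦8, 4↦2, 5↦9, 6↦7, 7↦7, 8↦9, 9↦2, 10↦8]  zeros at y ∈ ∅
  x = 8: [0↦3, 1↦3, 2↦5, 3↦9, 4↦4, 5↦1, 6↦0, 7↦1, 8↦4, 9↦9, 10↦5]  zeros at y ∈ {6}
  x = 9: [0↦5, 1↦6, 2↦9, 3↦3, 4↦10, 5↦8, 6↦8, 7↦10, 8↦3, 9↦9, 10↦6]  zeros at y ∈ ∅
  x = 10: [0↦0, 1↦2, 2↦6, 3↦1, 4↦9, 5↦8, 6↦9, 7↦1, 8↦6, 9↦2, 10↦0]  zeros at y ∈ {0, 10}
Collecting zeros: affine points = {(1, 9), (1, 10), (3, 3), (5, 6), (5, 9), (6, 0), (6, 3), (8, 6), (10, 0), (10, 10)}.
Total count |C(F_11)_aff| = 10.


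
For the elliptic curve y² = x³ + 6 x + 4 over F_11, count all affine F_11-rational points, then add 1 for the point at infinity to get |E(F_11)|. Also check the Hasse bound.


Affine points = {(0, 2), (0, 9), (1, 0), (3, 4), (3, 7), (4, 2), (4, 9), (5, 4), (5, 7), (6, 5), (6, 6), (7, 2), (7, 9), (8, 5), (8, 6)}; affine count = 15; |E(F_11)| = 16.

Discriminant check: Δ ∝ 4a³ + 27b² = 4·6³ + 27·4² = 4·216 + 27·16 ≡ 9 (mod 11). Nonzero ⇒ E is nonsingular.
For each x ∈ F_11, compute rhs = x³ + 6·x + 4 mod 11, then count y ∈ F_11 with y² ≡ rhs.
  x = 0: rhs = 4, matching y values: 2, 9 (2 points).
  x = 1: rhs = 0, matching y values: 0 (1 points).
  x = 2: rhs = 2, matching y values: none (0 points).
  x = 3: rhs = 5, matching y values: 4, 7 (2 points).
  x = 4: rhs = 4, matching y values: 2, 9 (2 points).
  x = 5: rhs = 5, matching y values: 4, 7 (2 points).
  x = 6: rhs = 3, matching y values: 5, 6 (2 points).
  x = 7: rhs = 4, matching y values: 2, 9 (2 points).
  x = 8: rhs = 3, matching y values: 5, 6 (2 points).
  x = 9: rhs = 6, matching y values: none (0 points).
  x = 10: rhs = 8, matching y values: none (0 points).
Total affine count: 15.
Full point count |E(F_11)| = 15 + 1 = 16.
Hasse bound: |16 − (11+1)| = |4| = 4 ≤ 2√11 ≈ 6.6332 ✓.


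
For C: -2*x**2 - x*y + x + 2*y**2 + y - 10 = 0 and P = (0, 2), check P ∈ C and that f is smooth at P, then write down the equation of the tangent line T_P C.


Tangent line at P: -x + 9*y - 18 = 0.

Step 1: f(0, 2) = 0, so P lies on C.
Step 2: partial derivatives
  f_x(x, y) = -4*x - y + 1, f_y(x, y) = -x + 4*y + 1.
  f_x(P) = -1, f_y(P) = 9 (gradient nonzero, so P is smooth).
Step 3: tangent line at P: -1·(x − 0) + 9·(y − 2) = 0.
Expanding: -x + 9*y - 18 = 0.


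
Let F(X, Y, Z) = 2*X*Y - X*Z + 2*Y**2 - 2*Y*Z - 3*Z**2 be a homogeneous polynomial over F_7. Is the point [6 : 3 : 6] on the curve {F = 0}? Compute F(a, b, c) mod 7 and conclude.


F(6,3,6) ≡ 0 (mod 7); P is on the curve.

Evaluate F(6, 3, 6) term-by-term (mod 7).
  2*X*Y ↦ 2·6·3·1 = 36
  -X*Z ↦ -1·6·1·6 = -36
  2*Y**2 ↦ 2·1·9·1 = 18
  -2*Y*Z ↦ -2·1·3·6 = -36
  -3*Z**2 ↦ -3·1·1·36 = -108
Sum: F(6, 3, 6) = (36) + (-36) + (18) + (-36) + (-108) = -126.
Reducing mod 7: -126 ≡ 0 (mod 7).
Since F(a, b, c) ≡ 0 (mod 7), P lies on the curve.


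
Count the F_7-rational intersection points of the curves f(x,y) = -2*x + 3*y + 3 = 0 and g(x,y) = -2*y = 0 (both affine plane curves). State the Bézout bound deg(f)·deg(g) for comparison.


Common zeros: {(5, 0)}; count = 1; Bézout bound = 1.

deg(f) = 1, deg(g) = 1, so Bézout bound = 1.
Scan x ∈ F_7. For each x, list the y ∈ F_7 with f(x, y) ≡ 0 and those with g(x, y) ≡ 0 (mod 7); the common zeros in that column are the intersection.
  x = 0: f ≡ 0 at y ∈ {6}; g ≡ 0 at y ∈ {0}; common: ∅.
  x = 1: f ≡ 0 at y ∈ {2}; g ≡ 0 at y ∈ {0}; common: ∅.
  x = 2: f ≡ 0 at y ∈ {5}; g ≡ 0 at y ∈ {0}; common: ∅.
  x = 3: f ≡ 0 at y ∈ {1}; g ≡ 0 at y ∈ {0}; common: ∅.
  x = 4: f ≡ 0 at y ∈ {4}; g ≡ 0 at y ∈ {0}; common: ∅.
  x = 5: f ≡ 0 at y ∈ {0}; g ≡ 0 at y ∈ {0}; common: {0}.
  x = 6: f ≡ 0 at y ∈ {3}; g ≡ 0 at y ∈ {0}; common: ∅.
Collecting: common zeros = {(5, 0)}, so the count is 1.
Comparison with the Bézout bound: 1 ≤ 1 = deg(f)·deg(g), as expected for curves with no common component (the bound is attained).


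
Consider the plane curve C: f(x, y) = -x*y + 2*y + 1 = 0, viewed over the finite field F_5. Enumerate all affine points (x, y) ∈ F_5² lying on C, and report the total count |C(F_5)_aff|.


Affine F_5-points: {(0, 2), (1, 4), (3, 1), (4, 3)}; count = 4.

For each of the 25 pairs (x, y) ∈ F_5², evaluate f(x, y) mod 5. Record the zeros.
  x = 0: [0↦1, 1↦3, 2↦0, 3↦2, 4↦4]  zeros at y ∈ {2}
  x = 1: [0↦1, 1↦2, 2↦3, 3↦4, 4↦0]  zeros at y ∈ {4}
  x = 2: [0↦1, 1↦1, 2↦1, 3↦1, 4↦1]  zeros at y ∈ ∅
  x = 3: [0↦1, 1↦0, 2↦4, 3↦3, 4↦2]  zeros at y ∈ {1}
  x = 4: [0↦1, 1↦4, 2↦2, 3↦0, 4↦3]  zeros at y ∈ {3}
Collecting zeros: affine points = {(0, 2), (1, 4), (3, 1), (4, 3)}.
Total count |C(F_5)_aff| = 4.


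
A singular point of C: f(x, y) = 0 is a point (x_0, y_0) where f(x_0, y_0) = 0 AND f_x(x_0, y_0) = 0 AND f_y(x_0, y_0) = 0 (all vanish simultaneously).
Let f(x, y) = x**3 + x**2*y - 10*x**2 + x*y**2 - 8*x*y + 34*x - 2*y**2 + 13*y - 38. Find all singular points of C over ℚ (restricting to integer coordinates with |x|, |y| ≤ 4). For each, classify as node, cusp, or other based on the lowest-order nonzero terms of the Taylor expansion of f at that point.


Singular points: {(3, 1)}; classification: cusp.

Compute partial derivatives:
  f_x = 3*x**2 + 2*x*y - 20*x + y**2 - 8*y + 34.
  f_y = x**2 + 2*x*y - 8*x - 4*y + 13.
Scan x_0 ∈ {−4, ..., 4}. For each x_0, f_y(x_0, y) is a polynomial in y; find its integer roots y ∈ {−4, ..., 4}, then test f_x and f at those candidates.
  x = -4: f_y(-4, y) = 61 - 12*y; no integer root y with |y| ≤ 4.
  x = -3: f_y(-3, y) = 46 - 10*y; no integer root y with |y| ≤ 4.
  x = -2: f_y(-2, y) = 33 - 8*y; no integer root y with |y| ≤ 4.
  x = -1: f_y(-1, y) = 22 - 6*y; no integer root y with |y| ≤ 4.
  x = 0: f_y(0, y) = 13 - 4*y; no integer root y with |y| ≤ 4.
  x = 1: f_y(1, y) = 6 - 2*y; vanishes at y ∈ {3}. (1, 3): f_x = 8 ≠ 0.
  x = 2: f_y(2, y) = 1; no integer root y with |y| ≤ 4.
  x = 3: f_y(3, y) = 2*y - 2; vanishes at y ∈ {1}. (3, 1): f_x = 0, f = 0 — SINGULAR.
  x = 4: f_y(4, y) = 4*y - 3; no integer root y with |y| ≤ 4.
Only singular point on the grid: (3, 1).
Classify: substitute x = 3 + u, y = 1 + v and expand: f = u**3 + u**2*v + u*v**2 + v**2.
No constant or linear terms (consistent with a singular point). Quadratic part: v**2. Cubic part: u**3 + u**2*v + u*v**2.
The quadratic part v**2 is a perfect square, so there is a single (double) tangent line v = 0, i.e. y = 1. Restricting the cubic part to that line (v = 0) leaves u**3 ≠ 0, so f is not divisible by v and the branch is v² ≈ -u**3 to lowest order — this is a cusp.
Classification: cusp.


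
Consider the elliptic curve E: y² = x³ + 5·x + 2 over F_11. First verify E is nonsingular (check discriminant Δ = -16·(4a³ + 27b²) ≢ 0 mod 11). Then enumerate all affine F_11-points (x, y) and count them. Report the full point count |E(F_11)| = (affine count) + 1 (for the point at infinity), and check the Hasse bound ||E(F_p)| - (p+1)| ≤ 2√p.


Affine points = {(2, 3), (2, 8), (3, 0), (4, 3), (4, 8), (5, 3), (5, 8), (8, 2), (8, 9)}; affine count = 9; |E(F_11)| = 10.

Discriminant check: Δ ∝ 4a³ + 27b² = 4·5³ + 27·2² = 4·125 + 27·4 ≡ 3 (mod 11). Nonzero ⇒ E is nonsingular.
For each x ∈ F_11, compute rhs = x³ + 5·x + 2 mod 11, then count y ∈ F_11 with y² ≡ rhs.
  x = 0: rhs = 2, matching y values: none (0 points).
  x = 1: rhs = 8, matching y values: none (0 points).
  x = 2: rhs = 9, matching y values: 3, 8 (2 points).
  x = 3: rhs = 0, matching y values: 0 (1 points).
  x = 4: rhs = 9, matching y values: 3, 8 (2 points).
  x = 5: rhs = 9, matching y values: 3, 8 (2 points).
  x = 6: rhs = 6, matching y values: none (0 points).
  x = 7: rhs = 6, matching y values: none (0 points).
  x = 8: rhs = 4, matching y values: 2, 9 (2 points).
  x = 9: rhs = 6, matching y values: none (0 points).
  x = 10: rhs = 7, matching y values: none (0 points).
Total affine count: 9.
Full point count |E(F_11)| = 9 + 1 = 10.
Hasse bound: |10 − (11+1)| = |-2| = 2 ≤ 2√11 ≈ 6.6332 ✓.


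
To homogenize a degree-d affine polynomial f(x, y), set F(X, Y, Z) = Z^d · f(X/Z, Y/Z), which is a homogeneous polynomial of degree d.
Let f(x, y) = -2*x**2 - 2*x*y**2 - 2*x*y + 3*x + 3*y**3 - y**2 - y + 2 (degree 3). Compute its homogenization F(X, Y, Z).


F(X, Y, Z) = -2*X**2*Z - 2*X*Y**2 - 2*X*Y*Z + 3*X*Z**2 + 3*Y**3 - Y**2*Z - Y*Z**2 + 2*Z**3

deg(f) = 3.
Substitute x = X/Z, y = Y/Z into f, then multiply by Z^3.
  monomial -2·x^2·y^0 ↦ -2·X^2·Y^0·Z^1.
  monomial -2·x^1·y^2 ↦ -2·X^1·Y^2·Z^0.
  monomial -2·x^1·y^1 ↦ -2·X^1·Y^1·Z^1.
  monomial 3·x^1·y^0 ↦ 3·X^1·Y^0·Z^2.
  monomial 3·x^0·y^3 ↦ 3·X^0·Y^3·Z^0.
  monomial -1·x^0·y^2 ↦ -1·X^0·Y^2·Z^1.
  monomial -1·x^0·y^1 ↦ -1·X^0·Y^1·Z^2.
  monomial 2·x^0·y^0 ↦ 2·X^0·Y^0·Z^3.
Collecting: F(X, Y, Z) = -2*X**2*Z - 2*X*Y**2 - 2*X*Y*Z + 3*X*Z**2 + 3*Y**3 - Y**2*Z - Y*Z**2 + 2*Z**3.


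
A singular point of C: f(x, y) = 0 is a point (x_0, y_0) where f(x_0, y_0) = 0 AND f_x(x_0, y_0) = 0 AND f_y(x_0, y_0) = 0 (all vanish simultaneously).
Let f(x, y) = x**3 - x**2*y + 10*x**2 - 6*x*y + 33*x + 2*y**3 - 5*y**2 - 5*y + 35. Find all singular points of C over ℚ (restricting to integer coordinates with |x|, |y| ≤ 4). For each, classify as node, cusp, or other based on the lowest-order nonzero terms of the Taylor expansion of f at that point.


Singular points: {(-3, 1)}; classification: cusp.

Compute partial derivatives:
  f_x = 3*x**2 - 2*x*y + 20*x - 6*y + 33.
  f_y = -x**2 - 6*x + 6*y**2 - 10*y - 5.
Scan x_0 ∈ {−4, ..., 4}. For each x_0, f_y(x_0, y) is a polynomial in y; find its integer roots y ∈ {−4, ..., 4}, then test f_x and f at those candidates.
  x = -4: f_y(-4, y) = 6*y**2 - 10*y + 3; no integer root y with |y| ≤ 4.
  x = -3: f_y(-3, y) = 6*y**2 - 10*y + 4; vanishes at y ∈ {1}. (-3, 1): f_x = 0, f = 0 — SINGULAR.
  x = -2: f_y(-2, y) = 6*y**2 - 10*y + 3; no integer root y with |y| ≤ 4.
  x = -1: f_y(-1, y) = 6*y**2 - 10*y; vanishes at y ∈ {0}. (-1, 0): f_x = 16 ≠ 0.
  x = 0: f_y(0, y) = 6*y**2 - 10*y - 5; no integer root y with |y| ≤ 4.
  x = 1: f_y(1, y) = 6*y**2 - 10*y - 12; no integer root y with |y| ≤ 4.
  x = 2: f_y(2, y) = 6*y**2 - 10*y - 21; no integer root y with |y| ≤ 4.
  x = 3: f_y(3, y) = 6*y**2 - 10*y - 32; no integer root y with |y| ≤ 4.
  x = 4: f_y(4, y) = 6*y**2 - 10*y - 45; no integer root y with |y| ≤ 4.
Only singular point on the grid: (-3, 1).
Classify: substitute x = -3 + u, y = 1 + v and expand: f = u**3 - u**2*v + 2*v**3 + v**2.
No constant or linear terms (consistent with a singular point). Quadratic part: v**2. Cubic part: u**3 - u**2*v + 2*v**3.
The quadratic part v**2 is a perfect square, so there is a single (double) tangent line v = 0, i.e. y = 1. Restricting the cubic part to that line (v = 0) leaves u**3 ≠ 0, so f is not divisible by v and the branch is v² ≈ -u**3 to lowest order — this is a cusp.
Classification: cusp.


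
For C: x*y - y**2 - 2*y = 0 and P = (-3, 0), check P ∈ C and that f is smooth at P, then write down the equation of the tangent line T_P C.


Tangent line at P: -5*y = 0.

Step 1: f(-3, 0) = 0, so P lies on C.
Step 2: partial derivatives
  f_x(x, y) = y, f_y(x, y) = x - 2*y - 2.
  f_x(P) = 0, f_y(P) = -5 (gradient nonzero, so P is smooth).
Step 3: tangent line at P: 0·(x − -3) + -5·(y − 0) = 0.
Expanding: -5*y = 0.


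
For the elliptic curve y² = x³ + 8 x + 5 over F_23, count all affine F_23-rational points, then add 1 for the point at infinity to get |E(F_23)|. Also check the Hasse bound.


Affine points = {(2, 11), (2, 12), (4, 3), (4, 20), (5, 3), (5, 20), (6, 4), (6, 19), (7, 6), (7, 17), (8, 11), (8, 12), (9, 1), (9, 22), (10, 2), (10, 21), (12, 9), (12, 14), (13, 11), (13, 12), (14, 3), (14, 20), (15, 2), (15, 21), (18, 1), (18, 22), (19, 1), (19, 22), (20, 0), (21, 2), (21, 21)}; affine count = 31; |E(F_23)| = 32.

Discriminant check: Δ ∝ 4a³ + 27b² = 4·8³ + 27·5² = 4·512 + 27·25 ≡ 9 (mod 23). Nonzero ⇒ E is nonsingular.
For each x ∈ F_23, compute rhs = x³ + 8·x + 5 mod 23, then count y ∈ F_23 with y² ≡ rhs.
  x = 0: rhs = 5, matching y values: none (0 points).
  x = 1: rhs = 14, matching y values: none (0 points).
  x = 2: rhs = 6, matching y values: 11, 12 (2 points).
  x = 3: rhs = 10, matching y values: none (0 points).
  x = 4: rhs = 9, matching y values: 3, 20 (2 points).
  x = 5: rhs = 9, matching y values: 3, 20 (2 points).
  x = 6: rhs = 16, matching y values: 4, 19 (2 points).
  x = 7: rhs = 13, matching y values: 6, 17 (2 points).
  x = 8: rhs = 6, matching y values: 11, 12 (2 points).
  x = 9: rhs = 1, matching y values: 1, 22 (2 points).
  x = 10: rhs = 4, matching y values: 2, 21 (2 points).
  x = 11: rhs = 21, matching y values: none (0 points).
  x = 12: rhs = 12, matching y values: 9, 14 (2 points).
  x = 13: rhs = 6, matching y values: 11, 12 (2 points).
  x = 14: rhs = 9, matching y values: 3, 20 (2 points).
  x = 15: rhs = 4, matching y values: 2, 21 (2 points).
  x = 16: rhs = 20, matching y values: none (0 points).
  x = 17: rhs = 17, matching y values: none (0 points).
  x = 18: rhs = 1, matching y values: 1, 22 (2 points).
  x = 19: rhs = 1, matching y values: 1, 22 (2 points).
  x = 20: rhs = 0, matching y values: 0 (1 points).
  x = 21: rhs = 4, matching y values: 2, 21 (2 points).
  x = 22: rhs = 19, matching y values: none (0 points).
Total affine count: 31.
Full point count |E(F_23)| = 31 + 1 = 32.
Hasse bound: |32 − (23+1)| = |8| = 8 ≤ 2√23 ≈ 9.5917 ✓.


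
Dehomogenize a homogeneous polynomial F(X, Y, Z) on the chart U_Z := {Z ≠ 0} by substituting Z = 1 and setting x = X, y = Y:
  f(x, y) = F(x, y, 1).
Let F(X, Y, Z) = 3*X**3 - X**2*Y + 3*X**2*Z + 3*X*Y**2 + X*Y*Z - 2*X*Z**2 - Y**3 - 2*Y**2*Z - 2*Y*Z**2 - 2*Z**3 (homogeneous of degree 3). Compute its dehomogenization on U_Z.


f(x, y) = 3*x**3 - x**2*y + 3*x**2 + 3*x*y**2 + x*y - 2*x - y**3 - 2*y**2 - 2*y - 2

On U_Z we set Z = 1. Each monomial c·X^i·Y^j·Z^k in F becomes c·x^i·y^j·1^k = c·x^i·y^j.
Substituting Z = 1: F(X, Y, 1) = 3*x**3 - x**2*y + 3*x**2 + 3*x*y**2 + x*y - 2*x - y**3 - 2*y**2 - 2*y - 2.
Note: deg(f) ≤ deg(F) = 3; strict inequality happens when F is divisible by Z (lost terms).


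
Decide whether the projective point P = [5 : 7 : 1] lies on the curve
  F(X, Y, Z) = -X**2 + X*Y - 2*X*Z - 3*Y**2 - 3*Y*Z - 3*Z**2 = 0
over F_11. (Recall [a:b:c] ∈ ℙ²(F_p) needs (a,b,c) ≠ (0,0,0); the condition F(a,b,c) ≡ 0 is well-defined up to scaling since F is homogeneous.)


F(5,7,1) ≡ 5 (mod 11); P is NOT on the curve.

Evaluate F(5, 7, 1) term-by-term (mod 11).
  -X**2 ↦ -1·25·1·1 = -25
  X*Y ↦ 1·5·7·1 = 35
  -2*X*Z ↦ -2·5·1·1 = -10
  -3*Y**2 ↦ -3·1·49·1 = -147
  -3*Y*Z ↦ -3·1·7·1 = -21
  -3*Z**2 ↦ -3·1·1·1 = -3
Sum: F(5, 7, 1) = (-25) + (35) + (-10) + (-147) + (-21) + (-3) = -171.
Reducing mod 11: -171 ≡ 5 (mod 11).
Since F(a, b, c) ≡ 5 ≠ 0 (mod 11), P does NOT lie on the curve.


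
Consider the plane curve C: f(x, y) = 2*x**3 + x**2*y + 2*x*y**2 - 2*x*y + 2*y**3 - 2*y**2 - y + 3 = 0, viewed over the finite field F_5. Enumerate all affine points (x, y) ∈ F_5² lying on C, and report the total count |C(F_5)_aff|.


Affine F_5-points: {(0, 4), (1, 0), (1, 1), (1, 4), (2, 4), (3, 1), (4, 2), (4, 3)}; count = 8.

For each of the 25 pairs (x, y) ∈ F_5², evaluate f(x, y) mod 5. Record the zeros.
  x = 0: [0↦3, 1↦2, 2↦4, 3↦1, 4↦0]  zeros at y ∈ {4}
  x = 1: [0↦0, 1↦0, 2↦2, 3↦3, 4↦0]  zeros at y ∈ {0, 1, 4}
  x = 2: [0↦4, 1↦2, 2↦1, 3↦3, 4↦0]  zeros at y ∈ {4}
  x = 3: [0↦2, 1↦0, 2↦3, 3↦3, 4↦2]  zeros at y ∈ {1}
  x = 4: [0↦1, 1↦1, 2↦0, 3↦0, 4↦3]  zeros at y ∈ {2, 3}
Collecting zeros: affine points = {(0, 4), (1, 0), (1, 1), (1, 4), (2, 4), (3, 1), (4, 2), (4, 3)}.
Total count |C(F_5)_aff| = 8.


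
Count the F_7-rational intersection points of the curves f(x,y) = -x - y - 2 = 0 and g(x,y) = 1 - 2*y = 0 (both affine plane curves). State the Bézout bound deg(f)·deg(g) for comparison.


Common zeros: {(1, 4)}; count = 1; Bézout bound = 1.

deg(f) = 1, deg(g) = 1, so Bézout bound = 1.
Scan x ∈ F_7. For each x, list the y ∈ F_7 with f(x, y) ≡ 0 and those with g(x, y) ≡ 0 (mod 7); the common zeros in that column are the intersection.
  x = 0: f ≡ 0 at y ∈ {5}; g ≡ 0 at y ∈ {4}; common: ∅.
  x = 1: f ≡ 0 at y ∈ {4}; g ≡ 0 at y ∈ {4}; common: {4}.
  x = 2: f ≡ 0 at y ∈ {3}; g ≡ 0 at y ∈ {4}; common: ∅.
  x = 3: f ≡ 0 at y ∈ {2}; g ≡ 0 at y ∈ {4}; common: ∅.
  x = 4: f ≡ 0 at y ∈ {1}; g ≡ 0 at y ∈ {4}; common: ∅.
  x = 5: f ≡ 0 at y ∈ {0}; g ≡ 0 at y ∈ {4}; common: ∅.
  x = 6: f ≡ 0 at y ∈ {6}; g ≡ 0 at y ∈ {4}; common: ∅.
Collecting: common zeros = {(1, 4)}, so the count is 1.
Comparison with the Bézout bound: 1 ≤ 1 = deg(f)·deg(g), as expected for curves with no common component (the bound is attained).


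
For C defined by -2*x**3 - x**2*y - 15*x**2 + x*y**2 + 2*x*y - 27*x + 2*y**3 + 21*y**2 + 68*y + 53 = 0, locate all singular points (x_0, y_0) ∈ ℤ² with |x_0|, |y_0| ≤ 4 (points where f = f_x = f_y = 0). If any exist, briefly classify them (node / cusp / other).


Singular points: {(-2, -3)}; classification: cusp.

Compute partial derivatives:
  f_x = -6*x**2 - 2*x*y - 30*x + y**2 + 2*y - 27.
  f_y = -x**2 + 2*x*y + 2*x + 6*y**2 + 42*y + 68.
Scan x_0 ∈ {−4, ..., 4}. For each x_0, f_y(x_0, y) is a polynomial in y; find its integer roots y ∈ {−4, ..., 4}, then test f_x and f at those candidates.
  x = -4: f_y(-4, y) = 6*y**2 + 34*y + 44; vanishes at y ∈ {-2}. (-4, -2): f_x = -19 ≠ 0.
  x = -3: f_y(-3, y) = 6*y**2 + 36*y + 53; no integer root y with |y| ≤ 4.
  x = -2: f_y(-2, y) = 6*y**2 + 38*y + 60; vanishes at y ∈ {-3}. (-2, -3): f_x = 0, f = 0 — SINGULAR.
  x = -1: f_y(-1, y) = 6*y**2 + 40*y + 65; no integer root y with |y| ≤ 4.
  x = 0: f_y(0, y) = 6*y**2 + 42*y + 68; no integer root y with |y| ≤ 4.
  x = 1: f_y(1, y) = 6*y**2 + 44*y + 69; no integer root y with |y| ≤ 4.
  x = 2: f_y(2, y) = 6*y**2 + 46*y + 68; vanishes at y ∈ {-2}. (2, -2): f_x = -103 ≠ 0.
  x = 3: f_y(3, y) = 6*y**2 + 48*y + 65; no integer root y with |y| ≤ 4.
  x = 4: f_y(4, y) = 6*y**2 + 50*y + 60; no integer root y with |y| ≤ 4.
Only singular point on the grid: (-2, -3).
Classify: substitute x = -2 + u, y = -3 + v and expand: f = -2*u**3 - u**2*v + u*v**2 + 2*v**3 + v**2.
No constant or linear terms (consistent with a singular point). Quadratic part: v**2. Cubic part: -2*u**3 - u**2*v + u*v**2 + 2*v**3.
The quadratic part v**2 is a perfect square, so there is a single (double) tangent line v = 0, i.e. y = -3. Restricting the cubic part to that line (v = 0) leaves -2*u**3 ≠ 0, so f is not divisible by v and the branch is v² ≈ 2*u**3 to lowest order — this is a cusp.
Classification: cusp.


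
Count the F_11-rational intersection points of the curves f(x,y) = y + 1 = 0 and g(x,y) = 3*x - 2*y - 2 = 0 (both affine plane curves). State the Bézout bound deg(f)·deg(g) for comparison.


Common zeros: {(0, 10)}; count = 1; Bézout bound = 1.

deg(f) = 1, deg(g) = 1, so Bézout bound = 1.
Scan x ∈ F_11. For each x, list the y ∈ F_11 with f(x, y) ≡ 0 and those with g(x, y) ≡ 0 (mod 11); the common zeros in that column are the intersection.
  x = 0: f ≡ 0 at y ∈ {10}; g ≡ 0 at y ∈ {10}; common: {10}.
  x = 1: f ≡ 0 at y ∈ {10}; g ≡ 0 at y ∈ {6}; common: ∅.
  x = 2: f ≡ 0 at y ∈ {10}; g ≡ 0 at y ∈ {2}; common: ∅.
  x = 3: f ≡ 0 at y ∈ {10}; g ≡ 0 at y ∈ {9}; common: ∅.
  x = 4: f ≡ 0 at y ∈ {10}; g ≡ 0 at y ∈ {5}; common: ∅.
  x = 5: f ≡ 0 at y ∈ {10}; g ≡ 0 at y ∈ {1}; common: ∅.
  x = 6: f ≡ 0 at y ∈ {10}; g ≡ 0 at y ∈ {8}; common: ∅.
  x = 7: f ≡ 0 at y ∈ {10}; g ≡ 0 at y ∈ {4}; common: ∅.
  x = 8: f ≡ 0 at y ∈ {10}; g ≡ 0 at y ∈ {0}; common: ∅.
  x = 9: f ≡ 0 at y ∈ {10}; g ≡ 0 at y ∈ {7}; common: ∅.
  x = 10: f ≡ 0 at y ∈ {10}; g ≡ 0 at y ∈ {3}; common: ∅.
Collecting: common zeros = {(0, 10)}, so the count is 1.
Comparison with the Bézout bound: 1 ≤ 1 = deg(f)·deg(g), as expected for curves with no common component (the bound is attained).


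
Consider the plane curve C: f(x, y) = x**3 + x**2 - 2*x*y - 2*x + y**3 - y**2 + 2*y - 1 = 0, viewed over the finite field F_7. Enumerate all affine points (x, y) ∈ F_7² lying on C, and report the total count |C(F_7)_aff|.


Affine F_7-points: {(0, 2), (2, 0), (2, 2), (2, 6), (3, 3), (4, 2), (5, 3)}; count = 7.

For each of the 49 pairs (x, y) ∈ F_7², evaluate f(x, y) mod 7. Record the zeros.
  x = 0: [0↦6, 1↦1, 2↦0, 3↦2, 4↦6, 5↦4, 6↦2]  zeros at y ∈ {2}
  x = 1: [0↦6, 1↦6, 2↦3, 3↦3, 4↦5, 5↦1, 6↦4]  zeros at y ∈ ∅
  x = 2: [0↦0, 1↦5, 2↦0, 3↦5, 4↦5, 5↦6, 6↦0]  zeros at y ∈ {0, 2, 6}
  x = 3: [0↦1, 1↦4, 2↦4, 3↦0, 4↦5, 5↦4, 6↦3]  zeros at y ∈ {3}
  x = 4: [0↦1, 1↦2, 2↦0, 3↦1, 4↦4, 5↦1, 6↦5]  zeros at y ∈ {2}
  x = 5: [0↦6, 1↦5, 2↦1, 3↦0, 4↦1, 5↦3, 6↦5]  zeros at y ∈ {3}
  x = 6: [0↦1, 1↦5, 2↦6, 3↦3, 4↦2, 5↦2, 6↦2]  zeros at y ∈ ∅
Collecting zeros: affine points = {(0, 2), (2, 0), (2, 2), (2, 6), (3, 3), (4, 2), (5, 3)}.
Total count |C(F_7)_aff| = 7.


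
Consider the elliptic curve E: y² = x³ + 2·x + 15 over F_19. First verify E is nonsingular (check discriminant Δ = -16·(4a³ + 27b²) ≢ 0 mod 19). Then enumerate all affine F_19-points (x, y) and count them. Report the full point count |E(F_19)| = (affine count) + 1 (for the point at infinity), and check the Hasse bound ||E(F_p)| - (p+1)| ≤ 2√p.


Affine points = {(4, 7), (4, 12), (5, 6), (5, 13), (7, 7), (7, 12), (8, 7), (8, 12), (10, 3), (10, 16), (11, 0), (12, 0), (15, 0), (16, 1), (16, 18)}; affine count = 15; |E(F_19)| = 16.

Discriminant check: Δ ∝ 4a³ + 27b² = 4·2³ + 27·15² = 4·8 + 27·225 ≡ 8 (mod 19). Nonzero ⇒ E is nonsingular.
For each x ∈ F_19, compute rhs = x³ + 2·x + 15 mod 19, then count y ∈ F_19 with y² ≡ rhs.
  x = 0: rhs = 15, matching y values: none (0 points).
  x = 1: rhs = 18, matching y values: none (0 points).
  x = 2: rhs = 8, matching y values: none (0 points).
  x = 3: rhs = 10, matching y values: none (0 points).
  x = 4: rhs = 11, matching y values: 7, 12 (2 points).
  x = 5: rhs = 17, matching y values: 6, 13 (2 points).
  x = 6: rhs = 15, matching y values: none (0 points).
  x = 7: rhs = 11, matching y values: 7, 12 (2 points).
  x = 8: rhs = 11, matching y values: 7, 12 (2 points).
  x = 9: rhs = 2, matching y values: none (0 points).
  x = 10: rhs = 9, matching y values: 3, 16 (2 points).
  x = 11: rhs = 0, matching y values: 0 (1 points).
  x = 12: rhs = 0, matching y values: 0 (1 points).
  x = 13: rhs = 15, matching y values: none (0 points).
  x = 14: rhs = 13, matching y values: none (0 points).
  x = 15: rhs = 0, matching y values: 0 (1 points).
  x = 16: rhs = 1, matching y values: 1, 18 (2 points).
  x = 17: rhs = 3, matching y values: none (0 points).
  x = 18: rhs = 12, matching y values: none (0 points).
Total affine count: 15.
Full point count |E(F_19)| = 15 + 1 = 16.
Hasse bound: |16 − (19+1)| = |-4| = 4 ≤ 2√19 ≈ 8.7178 ✓.


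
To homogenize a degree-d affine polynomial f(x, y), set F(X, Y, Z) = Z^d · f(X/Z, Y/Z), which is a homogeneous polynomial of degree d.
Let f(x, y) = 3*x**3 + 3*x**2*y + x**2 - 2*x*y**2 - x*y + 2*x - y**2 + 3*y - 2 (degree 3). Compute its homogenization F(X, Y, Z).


F(X, Y, Z) = 3*X**3 + 3*X**2*Y + X**2*Z - 2*X*Y**2 - X*Y*Z + 2*X*Z**2 - Y**2*Z + 3*Y*Z**2 - 2*Z**3

deg(f) = 3.
Substitute x = X/Z, y = Y/Z into f, then multiply by Z^3.
  monomial 3·x^3·y^0 ↦ 3·X^3·Y^0·Z^0.
  monomial 3·x^2·y^1 ↦ 3·X^2·Y^1·Z^0.
  monomial 1·x^2·y^0 ↦ 1·X^2·Y^0·Z^1.
  monomial -2·x^1·y^2 ↦ -2·X^1·Y^2·Z^0.
  monomial -1·x^1·y^1 ↦ -1·X^1·Y^1·Z^1.
  monomial 2·x^1·y^0 ↦ 2·X^1·Y^0·Z^2.
  monomial -1·x^0·y^2 ↦ -1·X^0·Y^2·Z^1.
  monomial 3·x^0·y^1 ↦ 3·X^0·Y^1·Z^2.
  monomial -2·x^0·y^0 ↦ -2·X^0·Y^0·Z^3.
Collecting: F(X, Y, Z) = 3*X**3 + 3*X**2*Y + X**2*Z - 2*X*Y**2 - X*Y*Z + 2*X*Z**2 - Y**2*Z + 3*Y*Z**2 - 2*Z**3.


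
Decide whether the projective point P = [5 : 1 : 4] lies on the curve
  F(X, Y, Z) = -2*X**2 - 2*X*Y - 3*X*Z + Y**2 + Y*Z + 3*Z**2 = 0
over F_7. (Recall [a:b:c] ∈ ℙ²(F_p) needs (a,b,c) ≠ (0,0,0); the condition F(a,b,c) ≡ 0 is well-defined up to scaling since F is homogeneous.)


F(5,1,4) ≡ 3 (mod 7); P is NOT on the curve.

Evaluate F(5, 1, 4) term-by-term (mod 7).
  -2*X**2 ↦ -2·25·1·1 = -50
  -2*X*Y ↦ -2·5·1·1 = -10
  -3*X*Z ↦ -3·5·1·4 = -60
  Y**2 ↦ 1·1·1·1 = 1
  Y*Z ↦ 1·1·1·4 = 4
  3*Z**2 ↦ 3·1·1·16 = 48
Sum: F(5, 1, 4) = (-50) + (-10) + (-60) + (1) + (4) + (48) = -67.
Reducing mod 7: -67 ≡ 3 (mod 7).
Since F(a, b, c) ≡ 3 ≠ 0 (mod 7), P does NOT lie on the curve.


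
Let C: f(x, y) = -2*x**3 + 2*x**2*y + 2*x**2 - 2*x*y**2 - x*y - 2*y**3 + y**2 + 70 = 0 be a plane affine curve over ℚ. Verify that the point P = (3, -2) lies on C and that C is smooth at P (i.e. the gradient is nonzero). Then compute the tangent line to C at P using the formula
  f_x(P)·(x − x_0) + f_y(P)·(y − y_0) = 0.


Tangent line at P: -72*x + 11*y + 238 = 0.

Step 1: f(3, -2) = 0, so P lies on C.
Step 2: partial derivatives
  f_x(x, y) = -6*x**2 + 4*x*y + 4*x - 2*y**2 - y, f_y(x, y) = 2*x**2 - 4*x*y - x - 6*y**2 + 2*y.
  f_x(P) = -72, f_y(P) = 11 (gradient nonzero, so P is smooth).
Step 3: tangent line at P: -72·(x − 3) + 11·(y − -2) = 0.
Expanding: -72*x + 11*y + 238 = 0.


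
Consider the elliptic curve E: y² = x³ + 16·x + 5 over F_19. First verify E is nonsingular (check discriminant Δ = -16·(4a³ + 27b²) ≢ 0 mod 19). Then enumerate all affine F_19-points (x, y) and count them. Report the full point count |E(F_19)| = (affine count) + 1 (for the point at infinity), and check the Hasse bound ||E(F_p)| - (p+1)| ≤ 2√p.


Affine points = {(0, 9), (0, 10), (2, 8), (2, 11), (3, 2), (3, 17), (4, 0), (5, 1), (5, 18), (7, 2), (7, 17), (9, 2), (9, 17), (10, 5), (10, 14), (11, 7), (11, 12), (12, 5), (12, 14), (13, 4), (13, 15), (14, 3), (14, 16), (16, 5), (16, 14), (18, 8), (18, 11)}; affine count = 27; |E(F_19)| = 28.

Discriminant check: Δ ∝ 4a³ + 27b² = 4·16³ + 27·5² = 4·4096 + 27·25 ≡ 16 (mod 19). Nonzero ⇒ E is nonsingular.
For each x ∈ F_19, compute rhs = x³ + 16·x + 5 mod 19, then count y ∈ F_19 with y² ≡ rhs.
  x = 0: rhs = 5, matching y values: 9, 10 (2 points).
  x = 1: rhs = 3, matching y values: none (0 points).
  x = 2: rhs = 7, matching y values: 8, 11 (2 points).
  x = 3: rhs = 4, matching y values: 2, 17 (2 points).
  x = 4: rhs = 0, matching y values: 0 (1 points).
  x = 5: rhs = 1, matching y values: 1, 18 (2 points).
  x = 6: rhs = 13, matching y values: none (0 points).
  x = 7: rhs = 4, matching y values: 2, 17 (2 points).
  x = 8: rhs = 18, matching y values: none (0 points).
  x = 9: rhs = 4, matching y values: 2, 17 (2 points).
  x = 10: rhs = 6, matching y values: 5, 14 (2 points).
  x = 11: rhs = 11, matching y values: 7, 12 (2 points).
  x = 12: rhs = 6, matching y values: 5, 14 (2 points).
  x = 13: rhs = 16, matching y values: 4, 15 (2 points).
  x = 14: rhs = 9, matching y values: 3, 16 (2 points).
  x = 15: rhs = 10, matching y values: none (0 points).
  x = 16: rhs = 6, matching y values: 5, 14 (2 points).
  x = 17: rhs = 3, matching y values: none (0 points).
  x = 18: rhs = 7, matching y values: 8, 11 (2 points).
Total affine count: 27.
Full point count |E(F_19)| = 27 + 1 = 28.
Hasse bound: |28 − (19+1)| = |8| = 8 ≤ 2√19 ≈ 8.7178 ✓.
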